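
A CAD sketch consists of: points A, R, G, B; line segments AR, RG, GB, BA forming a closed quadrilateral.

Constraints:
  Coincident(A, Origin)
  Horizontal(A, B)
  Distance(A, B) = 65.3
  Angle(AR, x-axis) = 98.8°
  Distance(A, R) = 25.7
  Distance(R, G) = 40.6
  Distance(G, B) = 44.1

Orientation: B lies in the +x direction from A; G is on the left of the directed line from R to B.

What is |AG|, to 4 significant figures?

48.76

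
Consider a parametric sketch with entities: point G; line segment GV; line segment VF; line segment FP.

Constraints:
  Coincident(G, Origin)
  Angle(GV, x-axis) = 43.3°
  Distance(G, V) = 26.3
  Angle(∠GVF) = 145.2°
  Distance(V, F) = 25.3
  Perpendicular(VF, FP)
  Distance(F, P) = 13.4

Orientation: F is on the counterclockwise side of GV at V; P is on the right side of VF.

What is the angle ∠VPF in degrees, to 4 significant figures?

62.09°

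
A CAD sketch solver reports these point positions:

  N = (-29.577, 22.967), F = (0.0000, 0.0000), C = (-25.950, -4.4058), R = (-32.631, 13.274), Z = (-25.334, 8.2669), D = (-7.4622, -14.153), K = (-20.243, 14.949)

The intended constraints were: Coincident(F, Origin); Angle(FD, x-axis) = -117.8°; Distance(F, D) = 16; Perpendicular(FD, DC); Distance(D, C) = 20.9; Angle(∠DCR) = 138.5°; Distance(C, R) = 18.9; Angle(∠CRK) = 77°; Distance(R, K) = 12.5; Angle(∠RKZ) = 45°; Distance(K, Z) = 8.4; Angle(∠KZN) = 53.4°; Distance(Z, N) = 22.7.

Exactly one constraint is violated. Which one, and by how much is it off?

Distance(Z, N) = 22.7 — off by 7.40.

F = (0.00, 0.00) ✓; FD at -117.8° ✓; |FD| = 16.00 ✓; ∠(FD, DC) = 90.00° ✓; |DC| = 20.90 ✓; ∠DCR = 138.5° ✓; |CR| = 18.90 ✓; ∠CRK = 77.00° ✓; |RK| = 12.50 ✓; ∠RKZ = 45.00° ✓; |KZ| = 8.401 ✓; ∠KZN = 53.40° ✓; |ZN| = 15.30 ✗.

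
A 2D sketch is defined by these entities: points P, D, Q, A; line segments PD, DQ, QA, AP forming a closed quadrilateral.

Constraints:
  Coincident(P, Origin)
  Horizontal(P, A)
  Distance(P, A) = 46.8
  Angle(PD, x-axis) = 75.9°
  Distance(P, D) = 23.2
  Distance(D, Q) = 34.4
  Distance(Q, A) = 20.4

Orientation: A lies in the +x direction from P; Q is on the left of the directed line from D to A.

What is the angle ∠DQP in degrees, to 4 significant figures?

31.21°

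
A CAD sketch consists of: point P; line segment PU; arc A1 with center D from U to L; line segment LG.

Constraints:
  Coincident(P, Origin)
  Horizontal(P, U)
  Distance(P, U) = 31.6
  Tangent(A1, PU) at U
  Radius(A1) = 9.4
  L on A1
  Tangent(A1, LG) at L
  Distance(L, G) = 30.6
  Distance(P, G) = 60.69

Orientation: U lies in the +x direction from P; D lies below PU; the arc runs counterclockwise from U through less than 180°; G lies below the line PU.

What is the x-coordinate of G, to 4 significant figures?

48.35

P is at the origin; PU is horizontal with |PU| = 31.6 and U on the +x side, so U = (31.60, 0.000). A1 meets PU tangentially, so DU is at right angles to PU, so D = U + (0, -9.4) = (31.60, -9.400). Since DL ⟂ LG (tangency), |DG| = √(9.4² + 30.6²) = 32.01 regardless of where L sits on A1. So G lies on both circle(P, 60.69) and circle(D, 32.01); the below-PU intersection is G = (48.35, -36.68). L is the foot of the tangent from G: L = (25.39, -16.45).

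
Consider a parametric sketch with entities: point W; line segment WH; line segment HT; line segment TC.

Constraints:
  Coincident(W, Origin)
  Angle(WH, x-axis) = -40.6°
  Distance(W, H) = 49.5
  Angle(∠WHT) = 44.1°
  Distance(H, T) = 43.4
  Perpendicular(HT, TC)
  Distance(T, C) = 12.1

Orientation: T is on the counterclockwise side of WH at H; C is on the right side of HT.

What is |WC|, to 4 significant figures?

47.21

W is at the origin; WH runs at -40.6° with length 49.5, so H = 49.5·(cos -40.6°, sin -40.6°) = (37.58, -32.21). ∠WHT = 44.1°, so HT runs at -40.6° + (180° − 44.1°) = 95.30° from the x-axis; with |HT| = 43.4, T = H + 43.4·(cos 95.30°, sin 95.30°) = (33.58, 11.00). HT ⟂ TC; with |TC| = 12.1 on the right of HT, C = T + 12.1·(0.9957, 0.09237) = (45.62, 12.12). Then |WC| = |C − W| = 47.21.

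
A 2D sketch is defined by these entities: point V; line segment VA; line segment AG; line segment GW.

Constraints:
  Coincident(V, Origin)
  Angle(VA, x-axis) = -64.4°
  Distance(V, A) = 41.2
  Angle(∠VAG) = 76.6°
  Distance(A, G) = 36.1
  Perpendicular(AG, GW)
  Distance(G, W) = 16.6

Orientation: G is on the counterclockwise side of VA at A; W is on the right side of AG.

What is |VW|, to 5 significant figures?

62.589

∠VAG = 76.6°, so AG runs at -64.4° + (180° − 76.6°) = 39.000° from the x-axis; with |AG| = 36.1, G = A + 36.1·(cos 39.000°, sin 39.000°) = (45.857, -14.437). The perpendicularity gives GW at right angles to AG; with |GW| = 16.6 on the right of AG, W = G + 16.6·(0.62932, -0.77715) = (56.304, -27.338). Then |VW| = |W − V| = 62.589.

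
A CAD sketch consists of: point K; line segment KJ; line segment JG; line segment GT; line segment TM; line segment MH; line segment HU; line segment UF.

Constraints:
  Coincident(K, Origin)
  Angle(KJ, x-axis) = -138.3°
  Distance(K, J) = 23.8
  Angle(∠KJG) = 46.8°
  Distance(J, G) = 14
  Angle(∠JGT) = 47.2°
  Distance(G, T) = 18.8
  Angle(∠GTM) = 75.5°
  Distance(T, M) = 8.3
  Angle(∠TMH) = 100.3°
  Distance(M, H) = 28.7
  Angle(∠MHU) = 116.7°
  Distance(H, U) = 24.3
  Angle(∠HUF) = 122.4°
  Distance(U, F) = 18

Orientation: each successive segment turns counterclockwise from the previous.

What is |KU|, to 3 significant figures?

32.5

K is at the origin; KJ runs at -138.3° with length 23.8, so J = (-17.8, -15.8). ∠KJG = 46.8° gives JG at -5.10° from the x-axis; with |JG| = 14.0, G = (-3.83, -17.1). ∠JGT = 47.2° gives GT at 128° from the x-axis; with |GT| = 18.8, T = (-15.3, -2.20). ∠GTM = 75.5° gives TM at -128° from the x-axis; with |TM| = 8.3, M = (-20.4, -8.76). ∠TMH = 100.3° gives MH at -48.1° from the x-axis; with |MH| = 28.7, H = (-1.24, -30.1). ∠MHU = 116.7° gives HU at 15.2° from the x-axis; with |HU| = 24.3, U = (22.2, -23.8). Then |KU| = |U − K| = 32.5.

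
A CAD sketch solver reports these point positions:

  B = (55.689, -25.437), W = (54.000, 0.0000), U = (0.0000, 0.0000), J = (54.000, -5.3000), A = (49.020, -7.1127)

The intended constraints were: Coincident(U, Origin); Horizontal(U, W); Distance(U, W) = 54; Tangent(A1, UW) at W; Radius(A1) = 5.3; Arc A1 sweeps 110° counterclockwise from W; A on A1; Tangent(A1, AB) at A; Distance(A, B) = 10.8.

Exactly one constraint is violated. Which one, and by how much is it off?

Distance(A, B) = 10.8 — off by 8.70.

U = (0.00, 0.00) ✓; U.y = 0.00, W.y = 0.00 ✓; |UW| = 54.00 ✓; ∠(JW, WU) = 90.00° ✓; |JW| = 5.300 ✓; bearing(J→A) − bearing(J→W) = 110.0° ✓; |JA| = 5.300 ✓; ∠(JA, AB) = 90.00° ✓; |AB| = 19.50 ✗.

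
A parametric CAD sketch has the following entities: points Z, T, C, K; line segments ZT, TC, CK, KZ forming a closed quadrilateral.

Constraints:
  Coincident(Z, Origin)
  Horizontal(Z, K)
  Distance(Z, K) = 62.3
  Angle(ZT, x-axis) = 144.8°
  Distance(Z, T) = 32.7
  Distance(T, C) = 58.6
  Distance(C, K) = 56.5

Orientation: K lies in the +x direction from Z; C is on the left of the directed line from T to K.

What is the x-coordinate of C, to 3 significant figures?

26.4

Checks: Z = (0.00, 0.00) ✓; |TC| = 58.60 ✓; |CK| = 56.50 ✓.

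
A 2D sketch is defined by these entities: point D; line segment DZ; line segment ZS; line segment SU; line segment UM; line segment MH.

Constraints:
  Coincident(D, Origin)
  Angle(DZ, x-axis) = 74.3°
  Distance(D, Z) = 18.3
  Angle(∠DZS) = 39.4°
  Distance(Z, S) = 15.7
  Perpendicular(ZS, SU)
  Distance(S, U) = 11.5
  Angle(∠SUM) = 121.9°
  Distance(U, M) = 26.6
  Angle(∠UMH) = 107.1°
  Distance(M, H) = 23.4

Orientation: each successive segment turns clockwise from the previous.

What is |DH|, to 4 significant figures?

38.71

D is at the origin; DZ runs at 74.3° with length 18.3, so Z = (4.952, 17.62). ∠DZS = 39.4° gives ZS at -66.30° from the x-axis; with |ZS| = 15.7, S = (11.26, 3.241). The perpendicularity gives SU at right angles to ZS, so SU runs at -156.3°; with |SU| = 11.5, U = (0.7324, -1.381). ∠SUM = 121.9° gives UM at 145.6° from the x-axis; with |UM| = 26.6, M = (-21.22, 13.65). ∠UMH = 107.1° gives MH at 72.70° from the x-axis; with |MH| = 23.4, H = (-14.26, 35.99). Then |DH| = |H − D| = 38.71.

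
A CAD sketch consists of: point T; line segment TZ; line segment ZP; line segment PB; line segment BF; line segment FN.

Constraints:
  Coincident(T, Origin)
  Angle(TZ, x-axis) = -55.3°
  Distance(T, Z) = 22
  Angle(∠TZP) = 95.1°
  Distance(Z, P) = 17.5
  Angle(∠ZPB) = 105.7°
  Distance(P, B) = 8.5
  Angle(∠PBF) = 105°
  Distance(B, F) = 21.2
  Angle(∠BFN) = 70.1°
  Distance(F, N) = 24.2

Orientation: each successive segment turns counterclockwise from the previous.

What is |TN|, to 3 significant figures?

26.7

T is at the origin; TZ runs at -55.3° with length 22.0, so Z = (12.5, -18.1). ∠TZP = 95.1° gives ZP at 29.6° from the x-axis; with |ZP| = 17.5, P = (27.7, -9.44). ∠ZPB = 105.7° gives PB at 104° from the x-axis; with |PB| = 8.5, B = (25.7, -1.19). ∠PBF = 105.0° gives BF at 179° from the x-axis; with |BF| = 21.2, F = (4.50, -0.785). ∠BFN = 70.1° gives FN at -71.2° from the x-axis; with |FN| = 24.2, N = (12.3, -23.7). Then |TN| = |N − T| = 26.7.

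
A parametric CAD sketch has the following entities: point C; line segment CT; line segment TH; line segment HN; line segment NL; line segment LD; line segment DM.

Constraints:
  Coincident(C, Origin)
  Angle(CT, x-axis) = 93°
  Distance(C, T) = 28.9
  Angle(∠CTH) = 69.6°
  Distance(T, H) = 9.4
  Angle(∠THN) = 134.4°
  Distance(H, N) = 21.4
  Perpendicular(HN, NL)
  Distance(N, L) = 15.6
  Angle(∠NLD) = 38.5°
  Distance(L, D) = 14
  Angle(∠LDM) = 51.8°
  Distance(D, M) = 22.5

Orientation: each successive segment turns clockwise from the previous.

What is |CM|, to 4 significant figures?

20.75

∠NLD = 38.5° gives LD at 65.50° from the x-axis; with |LD| = 14.0, D = (9.079, 12.64). ∠LDM = 51.8° gives DM at -62.70° from the x-axis; with |DM| = 22.5, M = (19.40, -7.355). Then |CM| = |M − C| = 20.75.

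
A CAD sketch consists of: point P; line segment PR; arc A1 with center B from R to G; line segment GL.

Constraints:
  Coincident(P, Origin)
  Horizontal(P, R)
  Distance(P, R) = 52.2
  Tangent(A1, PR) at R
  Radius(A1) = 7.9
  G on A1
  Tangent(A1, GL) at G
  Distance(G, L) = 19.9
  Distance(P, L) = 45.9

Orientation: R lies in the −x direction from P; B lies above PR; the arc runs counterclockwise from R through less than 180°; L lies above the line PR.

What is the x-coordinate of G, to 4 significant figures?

-44.65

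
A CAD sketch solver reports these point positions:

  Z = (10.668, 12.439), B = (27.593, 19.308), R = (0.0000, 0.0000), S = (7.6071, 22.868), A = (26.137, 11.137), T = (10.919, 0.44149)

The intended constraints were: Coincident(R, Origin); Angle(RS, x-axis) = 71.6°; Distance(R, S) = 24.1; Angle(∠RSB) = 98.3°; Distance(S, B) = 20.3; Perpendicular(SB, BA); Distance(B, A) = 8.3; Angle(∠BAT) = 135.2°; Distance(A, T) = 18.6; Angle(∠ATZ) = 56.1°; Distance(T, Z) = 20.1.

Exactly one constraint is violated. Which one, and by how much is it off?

Distance(T, Z) = 20.1 — off by 8.10.

R = (0.00, 0.00) ✓; RS at 71.60° ✓; |RS| = 24.10 ✓; ∠RSB = 98.30° ✓; |SB| = 20.30 ✓; ∠(SB, BA) = 90.00° ✓; |BA| = 8.300 ✓; ∠BAT = 135.2° ✓; |AT| = 18.60 ✓; ∠ATZ = 56.10° ✓; |TZ| = 12.00 ✗.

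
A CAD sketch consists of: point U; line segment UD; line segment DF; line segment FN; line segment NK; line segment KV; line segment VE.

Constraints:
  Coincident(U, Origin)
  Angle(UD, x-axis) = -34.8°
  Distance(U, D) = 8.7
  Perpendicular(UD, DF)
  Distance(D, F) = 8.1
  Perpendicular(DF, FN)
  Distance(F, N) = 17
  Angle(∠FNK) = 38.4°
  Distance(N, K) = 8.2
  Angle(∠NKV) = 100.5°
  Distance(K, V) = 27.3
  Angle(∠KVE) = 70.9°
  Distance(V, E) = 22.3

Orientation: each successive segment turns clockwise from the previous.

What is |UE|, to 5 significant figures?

32.042

U is at the origin; UD runs at -34.8° with length 8.7, so D = (7.1440, -4.9652). UD is perpendicular to DF, so DF runs at -124.80°; with |DF| = 8.1, F = (2.5212, -11.617). DF is perpendicular to FN, so FN runs at 145.20°; with |FN| = 17.0, N = (-11.438, -1.9144). ∠FNK = 38.4° gives NK at 3.6000° from the x-axis; with |NK| = 8.2, K = (-3.2545, -1.3995). ∠NKV = 100.5° gives KV at -75.900° from the x-axis; with |KV| = 27.3, V = (3.3962, -27.877). ∠KVE = 70.9° gives VE at 175.00° from the x-axis; with |VE| = 22.3, E = (-18.819, -25.933). Then |UE| = |E − U| = 32.042.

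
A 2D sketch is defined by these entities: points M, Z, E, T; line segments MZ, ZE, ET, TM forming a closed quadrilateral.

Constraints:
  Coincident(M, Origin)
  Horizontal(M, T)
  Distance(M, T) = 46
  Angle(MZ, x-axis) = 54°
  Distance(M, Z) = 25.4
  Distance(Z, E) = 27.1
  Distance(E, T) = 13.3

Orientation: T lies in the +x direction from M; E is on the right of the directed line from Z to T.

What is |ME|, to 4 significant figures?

32.70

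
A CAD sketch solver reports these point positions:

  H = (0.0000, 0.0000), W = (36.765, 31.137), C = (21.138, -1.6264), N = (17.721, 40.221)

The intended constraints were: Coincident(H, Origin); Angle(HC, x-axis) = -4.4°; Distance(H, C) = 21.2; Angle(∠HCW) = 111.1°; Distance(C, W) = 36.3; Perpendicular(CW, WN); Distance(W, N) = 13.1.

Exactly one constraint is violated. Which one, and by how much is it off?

Distance(W, N) = 13.1 — off by 8.00.

H = (0.00, 0.00) ✓; HC at -4.400° ✓; |HC| = 21.20 ✓; ∠HCW = 111.1° ✓; |CW| = 36.30 ✓; ∠(CW, WN) = 90.00° ✓; |WN| = 21.10 ✗.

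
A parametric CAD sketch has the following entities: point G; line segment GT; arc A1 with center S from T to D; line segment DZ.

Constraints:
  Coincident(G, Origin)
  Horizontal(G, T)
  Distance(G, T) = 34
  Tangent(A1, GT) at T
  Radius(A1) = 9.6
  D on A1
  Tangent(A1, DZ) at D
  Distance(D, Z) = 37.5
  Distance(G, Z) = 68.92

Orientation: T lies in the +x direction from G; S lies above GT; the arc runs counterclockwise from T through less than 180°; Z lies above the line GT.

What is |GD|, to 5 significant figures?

43.714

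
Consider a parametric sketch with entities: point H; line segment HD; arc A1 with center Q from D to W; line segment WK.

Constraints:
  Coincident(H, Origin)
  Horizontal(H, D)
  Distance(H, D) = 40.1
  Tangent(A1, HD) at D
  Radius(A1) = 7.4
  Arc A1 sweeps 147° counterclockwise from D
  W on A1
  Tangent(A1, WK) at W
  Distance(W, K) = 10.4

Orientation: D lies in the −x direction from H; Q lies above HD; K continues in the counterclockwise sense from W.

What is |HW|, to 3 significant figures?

38.6

H is at the origin; H and D share the same y with |HD| = 40.1 and D on the −x side, so D = (-40.1, 0.00). Since A1 is tangent to HD there, QD ⟂ HD, so Q = D + (0, 7.4) = (-40.1, 7.40). On A1, D sits at bearing -90° from Q; a 147° counterclockwise sweep puts W at bearing 57°, so W = Q + 7.4·(cos 57°, sin 57°) = (-36.1, 13.6). Then |HW| = |W − H| = 38.6.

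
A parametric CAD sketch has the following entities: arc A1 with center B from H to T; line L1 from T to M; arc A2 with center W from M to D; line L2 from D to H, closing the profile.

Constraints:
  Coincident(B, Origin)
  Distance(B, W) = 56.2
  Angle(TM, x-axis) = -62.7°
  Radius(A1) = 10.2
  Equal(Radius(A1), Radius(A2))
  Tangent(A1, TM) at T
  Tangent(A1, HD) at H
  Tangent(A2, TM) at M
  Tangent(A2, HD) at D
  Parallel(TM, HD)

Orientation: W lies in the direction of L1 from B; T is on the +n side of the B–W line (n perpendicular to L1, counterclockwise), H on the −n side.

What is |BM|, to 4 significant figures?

57.12

Tangency of A1 to both parallel lines with radius 10.2 puts T and H at B ± 10.2·n: T = (9.064, 4.678), H = (-9.064, -4.678). Equal radii place M and D the same way about W: M = W + 10.2·n = (34.84, -45.26), D = W − 10.2·n = (16.71, -54.62). Then |BM| = |M − B| = 57.12.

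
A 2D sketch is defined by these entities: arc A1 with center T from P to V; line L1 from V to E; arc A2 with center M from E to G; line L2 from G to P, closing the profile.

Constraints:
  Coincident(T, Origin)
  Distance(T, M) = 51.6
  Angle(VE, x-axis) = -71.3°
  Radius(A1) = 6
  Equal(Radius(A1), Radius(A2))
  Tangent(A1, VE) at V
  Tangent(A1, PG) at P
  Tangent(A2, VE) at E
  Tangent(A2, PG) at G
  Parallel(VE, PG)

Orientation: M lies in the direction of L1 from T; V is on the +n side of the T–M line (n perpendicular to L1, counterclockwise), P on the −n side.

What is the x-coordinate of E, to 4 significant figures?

22.23

The slot axis is L1's direction at -71.3°, so u = (cos -71.3°, sin -71.3°) = (0.3206, -0.9472) and n = (−sin -71.3°, cos -71.3°) = (0.9472, 0.3206). T is at the origin and M lies 51.6 along u from T, so M = 51.6·u = (16.54, -48.88). Tangency of A1 to both parallel lines with radius 6.0 puts V and P at T ± 6.0·n: V = (5.683, 1.924), P = (-5.683, -1.924). Equal radii place E and G the same way about M: E = M + 6.0·n = (22.23, -46.95), G = M − 6.0·n = (10.86, -50.80). So E.x = 22.23.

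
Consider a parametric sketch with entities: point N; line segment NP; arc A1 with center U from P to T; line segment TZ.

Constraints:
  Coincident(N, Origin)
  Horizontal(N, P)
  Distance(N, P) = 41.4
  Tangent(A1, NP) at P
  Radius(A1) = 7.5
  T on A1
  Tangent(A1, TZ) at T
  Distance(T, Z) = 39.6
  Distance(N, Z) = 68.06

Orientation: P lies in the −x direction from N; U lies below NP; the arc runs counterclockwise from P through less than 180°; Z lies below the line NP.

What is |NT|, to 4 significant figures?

49.46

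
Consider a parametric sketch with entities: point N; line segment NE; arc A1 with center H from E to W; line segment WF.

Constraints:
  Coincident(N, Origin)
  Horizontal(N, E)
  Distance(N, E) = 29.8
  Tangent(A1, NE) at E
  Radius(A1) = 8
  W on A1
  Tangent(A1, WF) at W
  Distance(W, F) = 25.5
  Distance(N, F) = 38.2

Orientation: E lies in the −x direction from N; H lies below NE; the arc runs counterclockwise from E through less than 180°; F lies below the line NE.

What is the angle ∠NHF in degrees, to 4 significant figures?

82.79°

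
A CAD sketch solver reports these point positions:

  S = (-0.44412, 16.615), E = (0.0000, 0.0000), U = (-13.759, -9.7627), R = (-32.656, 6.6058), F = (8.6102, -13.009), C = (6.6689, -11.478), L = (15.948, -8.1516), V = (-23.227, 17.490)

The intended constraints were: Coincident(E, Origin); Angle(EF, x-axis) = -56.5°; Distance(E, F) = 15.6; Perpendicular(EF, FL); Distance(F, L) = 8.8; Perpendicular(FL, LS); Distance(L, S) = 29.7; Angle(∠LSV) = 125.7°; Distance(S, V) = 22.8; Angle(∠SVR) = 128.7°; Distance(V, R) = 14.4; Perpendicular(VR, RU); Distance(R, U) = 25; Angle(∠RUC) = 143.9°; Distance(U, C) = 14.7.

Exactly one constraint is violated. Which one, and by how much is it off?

Distance(U, C) = 14.7 — off by 5.80.

E = (0.00, 0.00) ✓; EF at -56.50° ✓; |EF| = 15.60 ✓; ∠(EF, FL) = 90.00° ✓; |FL| = 8.800 ✓; ∠(FL, LS) = 90.00° ✓; |LS| = 29.70 ✓; ∠LSV = 125.7° ✓; |SV| = 22.80 ✓; ∠SVR = 128.7° ✓; |VR| = 14.40 ✓; ∠(VR, RU) = 90.00° ✓; |RU| = 25.00 ✓; ∠RUC = 143.9° ✓; |UC| = 20.50 ✗.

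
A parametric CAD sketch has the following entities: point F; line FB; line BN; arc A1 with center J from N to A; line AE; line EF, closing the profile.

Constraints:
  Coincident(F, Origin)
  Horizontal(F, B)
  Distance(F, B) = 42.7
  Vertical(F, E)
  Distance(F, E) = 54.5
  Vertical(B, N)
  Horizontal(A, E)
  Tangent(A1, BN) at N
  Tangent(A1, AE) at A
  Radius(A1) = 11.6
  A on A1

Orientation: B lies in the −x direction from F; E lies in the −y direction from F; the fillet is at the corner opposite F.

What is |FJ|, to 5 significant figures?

52.987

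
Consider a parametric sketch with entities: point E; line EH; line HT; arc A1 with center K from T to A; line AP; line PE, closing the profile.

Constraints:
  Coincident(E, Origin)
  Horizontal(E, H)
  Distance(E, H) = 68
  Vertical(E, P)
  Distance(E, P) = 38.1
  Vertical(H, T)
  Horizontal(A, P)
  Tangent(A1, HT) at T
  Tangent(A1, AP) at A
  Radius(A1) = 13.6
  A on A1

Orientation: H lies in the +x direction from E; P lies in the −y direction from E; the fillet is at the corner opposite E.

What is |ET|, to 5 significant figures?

72.279

E is at the origin; EH is horizontal with |EH| = 68.0 and H on the +x side, so H = (68.000, 0.0000). E and P share the same x with |EP| = 38.1 and P on the −y side, so P = (0.0000, -38.100). The virtual corner opposite E is at (68.000, -38.100). Since A1 is tangent to HT there, KT ⟂ HT and tangency of A1 to AP means the radius KA is perpendicular to AP, with radius 13.6, so the center K sits 13.6 in from both sides at K = (54.400, -24.500). That places the tangent points at T = (68.000, -24.500) on HT and A = (54.400, -38.100) on AP. Then |ET| = |T − E| = 72.279.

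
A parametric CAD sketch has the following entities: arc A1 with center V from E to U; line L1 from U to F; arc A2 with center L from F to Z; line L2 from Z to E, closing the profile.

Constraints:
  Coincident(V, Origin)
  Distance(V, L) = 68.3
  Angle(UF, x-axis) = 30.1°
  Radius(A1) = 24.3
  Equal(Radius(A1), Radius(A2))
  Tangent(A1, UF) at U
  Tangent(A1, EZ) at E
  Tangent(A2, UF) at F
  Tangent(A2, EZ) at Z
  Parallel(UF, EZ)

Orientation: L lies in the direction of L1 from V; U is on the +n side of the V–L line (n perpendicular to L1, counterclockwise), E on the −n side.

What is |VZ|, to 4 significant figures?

72.49

The slot axis is L1's direction at 30.1°, so u = (cos 30.1°, sin 30.1°) = (0.8652, 0.5015) and n = (−sin 30.1°, cos 30.1°) = (-0.5015, 0.8652). V is at the origin and L lies 68.3 along u from V, so L = 68.3·u = (59.09, 34.25). Tangency of A1 to both parallel lines with radius 24.3 puts U and E at V ± 24.3·n: U = (-12.19, 21.02), E = (12.19, -21.02). Equal radii place F and Z the same way about L: F = L + 24.3·n = (46.90, 55.28), Z = L − 24.3·n = (71.28, 13.23). Then |VZ| = |Z − V| = 72.49.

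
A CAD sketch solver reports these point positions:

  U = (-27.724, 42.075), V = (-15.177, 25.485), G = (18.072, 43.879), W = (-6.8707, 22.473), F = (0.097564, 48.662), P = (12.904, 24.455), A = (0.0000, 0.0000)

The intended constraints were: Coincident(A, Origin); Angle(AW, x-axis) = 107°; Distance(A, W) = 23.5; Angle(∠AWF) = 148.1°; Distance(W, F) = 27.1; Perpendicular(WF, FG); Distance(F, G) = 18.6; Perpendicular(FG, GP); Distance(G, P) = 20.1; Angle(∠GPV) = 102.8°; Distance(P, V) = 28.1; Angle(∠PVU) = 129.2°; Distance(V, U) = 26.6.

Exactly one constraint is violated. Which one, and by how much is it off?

Distance(V, U) = 26.6 — off by 5.80.

A = (0.00, 0.00) ✓; AW at 107.0° ✓; |AW| = 23.50 ✓; ∠AWF = 148.1° ✓; |WF| = 27.10 ✓; ∠(WF, FG) = 90.00° ✓; |FG| = 18.60 ✓; ∠(FG, GP) = 90.00° ✓; |GP| = 20.10 ✓; ∠GPV = 102.8° ✓; |PV| = 28.10 ✓; ∠PVU = 129.2° ✓; |VU| = 20.80 ✗.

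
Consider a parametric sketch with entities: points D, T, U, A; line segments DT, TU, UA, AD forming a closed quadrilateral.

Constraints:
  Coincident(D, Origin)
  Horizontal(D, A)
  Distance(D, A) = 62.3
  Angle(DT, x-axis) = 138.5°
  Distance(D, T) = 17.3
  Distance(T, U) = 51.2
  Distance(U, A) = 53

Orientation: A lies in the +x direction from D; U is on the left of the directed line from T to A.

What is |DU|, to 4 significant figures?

50.17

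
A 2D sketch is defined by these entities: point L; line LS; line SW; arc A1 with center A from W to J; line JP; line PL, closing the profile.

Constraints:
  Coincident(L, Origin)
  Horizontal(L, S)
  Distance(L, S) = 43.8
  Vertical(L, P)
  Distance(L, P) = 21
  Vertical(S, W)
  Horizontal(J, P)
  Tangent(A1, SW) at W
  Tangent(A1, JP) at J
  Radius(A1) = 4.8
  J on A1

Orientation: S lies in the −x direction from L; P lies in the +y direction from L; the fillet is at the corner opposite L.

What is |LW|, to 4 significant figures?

46.70

L is at the origin; L and S share the same y with |LS| = 43.8 and S on the −x side, so S = (-43.80, 0.000). L and P share the same x with |LP| = 21.0 and P on the +y side, so P = (0.000, 21.00). The virtual corner opposite L is at (-43.80, 21.00). Tangency of A1 to SW means the radius AW is perpendicular to SW and A1 meets JP tangentially, so AJ is at right angles to JP, with radius 4.8, so the center A sits 4.8 in from both sides at A = (-39.00, 16.20). That places the tangent points at W = (-43.80, 16.20) on SW and J = (-39.00, 21.00) on JP. Then |LW| = |W − L| = 46.70.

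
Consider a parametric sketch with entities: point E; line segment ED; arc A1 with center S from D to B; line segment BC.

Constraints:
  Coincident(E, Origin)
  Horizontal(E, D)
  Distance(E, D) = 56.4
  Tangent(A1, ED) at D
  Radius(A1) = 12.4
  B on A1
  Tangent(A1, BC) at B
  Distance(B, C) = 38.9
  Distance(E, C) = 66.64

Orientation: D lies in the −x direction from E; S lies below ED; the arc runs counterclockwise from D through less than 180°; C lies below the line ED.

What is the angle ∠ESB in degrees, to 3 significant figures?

155°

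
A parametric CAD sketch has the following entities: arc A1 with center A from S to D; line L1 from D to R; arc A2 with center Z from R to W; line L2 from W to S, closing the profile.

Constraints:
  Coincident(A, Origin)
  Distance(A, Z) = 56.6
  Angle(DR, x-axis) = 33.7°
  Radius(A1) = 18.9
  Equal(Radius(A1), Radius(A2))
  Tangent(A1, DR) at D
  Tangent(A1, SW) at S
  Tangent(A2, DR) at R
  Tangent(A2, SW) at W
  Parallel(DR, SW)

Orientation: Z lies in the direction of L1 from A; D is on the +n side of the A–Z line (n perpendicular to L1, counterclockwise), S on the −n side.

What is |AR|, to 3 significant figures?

59.7

The slot axis is L1's direction at 33.7°, so u = (cos 33.7°, sin 33.7°) = (0.832, 0.555) and n = (−sin 33.7°, cos 33.7°) = (-0.555, 0.832). A is at the origin and Z lies 56.6 along u from A, so Z = 56.6·u = (47.1, 31.4). Tangency of A1 to both parallel lines with radius 18.9 puts D and S at A ± 18.9·n: D = (-10.5, 15.7), S = (10.5, -15.7). Equal radii place R and W the same way about Z: R = Z + 18.9·n = (36.6, 47.1), W = Z − 18.9·n = (57.6, 15.7). Then |AR| = |R − A| = 59.7.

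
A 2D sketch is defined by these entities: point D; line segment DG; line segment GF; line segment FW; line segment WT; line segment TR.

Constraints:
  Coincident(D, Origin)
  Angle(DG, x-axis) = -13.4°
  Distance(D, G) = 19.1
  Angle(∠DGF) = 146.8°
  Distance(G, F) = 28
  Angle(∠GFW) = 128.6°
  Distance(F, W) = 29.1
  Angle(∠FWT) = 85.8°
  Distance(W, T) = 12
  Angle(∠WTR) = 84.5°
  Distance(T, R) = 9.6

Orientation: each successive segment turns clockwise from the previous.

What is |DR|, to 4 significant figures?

48.78

D is at the origin; DG runs at -13.4° with length 19.1, so G = (18.58, -4.426). ∠DGF = 146.8° gives GF at -46.60° from the x-axis; with |GF| = 28.0, F = (37.82, -24.77). ∠GFW = 128.6° gives FW at -98.00° from the x-axis; with |FW| = 29.1, W = (33.77, -53.59). ∠FWT = 85.8° gives WT at 167.8° from the x-axis; with |WT| = 12.0, T = (22.04, -51.05). ∠WTR = 84.5° gives TR at 72.30° from the x-axis; with |TR| = 9.6, R = (24.96, -41.91). Then |DR| = |R − D| = 48.78.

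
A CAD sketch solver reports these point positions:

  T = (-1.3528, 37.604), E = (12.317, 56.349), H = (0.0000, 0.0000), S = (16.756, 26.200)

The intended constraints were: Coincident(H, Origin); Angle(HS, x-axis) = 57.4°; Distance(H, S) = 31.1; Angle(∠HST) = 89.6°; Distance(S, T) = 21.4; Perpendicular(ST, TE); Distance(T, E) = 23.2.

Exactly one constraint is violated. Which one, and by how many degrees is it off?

Perpendicular(ST, TE) — off by 3.90°.

H = (0.00, 0.00) ✓; HS at 57.40° ✓; |HS| = 31.10 ✓; ∠HST = 89.60° ✓; |ST| = 21.40 ✓; ∠(ST, TE) = 93.90° ✗; |TE| = 23.20 ✓.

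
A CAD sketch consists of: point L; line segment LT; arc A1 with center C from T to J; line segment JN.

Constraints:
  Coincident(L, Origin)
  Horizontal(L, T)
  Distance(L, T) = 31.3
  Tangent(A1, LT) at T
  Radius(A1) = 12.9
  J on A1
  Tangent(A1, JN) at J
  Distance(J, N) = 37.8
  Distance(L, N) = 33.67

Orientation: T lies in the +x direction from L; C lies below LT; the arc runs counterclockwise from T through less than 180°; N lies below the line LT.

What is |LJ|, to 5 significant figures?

21.911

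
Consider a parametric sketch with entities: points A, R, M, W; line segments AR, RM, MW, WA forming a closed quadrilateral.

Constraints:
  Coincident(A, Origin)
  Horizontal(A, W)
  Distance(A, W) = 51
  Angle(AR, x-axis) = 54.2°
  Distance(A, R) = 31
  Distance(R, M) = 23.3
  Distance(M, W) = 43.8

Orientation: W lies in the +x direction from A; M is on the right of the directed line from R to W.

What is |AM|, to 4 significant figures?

8.657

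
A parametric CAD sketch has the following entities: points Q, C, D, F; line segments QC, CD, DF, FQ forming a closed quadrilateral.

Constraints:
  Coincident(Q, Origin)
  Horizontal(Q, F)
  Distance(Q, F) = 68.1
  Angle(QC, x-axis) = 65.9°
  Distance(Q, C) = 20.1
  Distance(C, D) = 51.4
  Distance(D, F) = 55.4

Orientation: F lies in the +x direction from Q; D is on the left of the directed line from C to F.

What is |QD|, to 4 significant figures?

70.04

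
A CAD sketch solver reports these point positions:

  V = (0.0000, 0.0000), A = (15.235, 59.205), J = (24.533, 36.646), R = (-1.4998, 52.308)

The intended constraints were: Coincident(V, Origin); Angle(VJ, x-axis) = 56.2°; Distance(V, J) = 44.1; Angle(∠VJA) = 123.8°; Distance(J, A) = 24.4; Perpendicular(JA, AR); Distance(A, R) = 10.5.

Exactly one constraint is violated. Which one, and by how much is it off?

Distance(A, R) = 10.5 — off by 7.60.

V = (0.00, 0.00) ✓; VJ at 56.20° ✓; |VJ| = 44.10 ✓; ∠VJA = 123.8° ✓; |JA| = 24.40 ✓; ∠(JA, AR) = 90.00° ✓; |AR| = 18.10 ✗.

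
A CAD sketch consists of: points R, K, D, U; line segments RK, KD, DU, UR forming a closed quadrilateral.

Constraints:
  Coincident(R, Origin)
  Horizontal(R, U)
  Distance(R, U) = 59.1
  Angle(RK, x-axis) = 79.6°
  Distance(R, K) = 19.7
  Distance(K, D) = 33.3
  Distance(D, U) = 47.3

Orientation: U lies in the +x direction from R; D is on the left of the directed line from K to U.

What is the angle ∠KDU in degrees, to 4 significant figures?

92.08°

Checks: |RU| = 59.10 ✓; |RK| = 19.70 ✓; |KD| = 33.30 ✓; |DU| = 47.30 ✓.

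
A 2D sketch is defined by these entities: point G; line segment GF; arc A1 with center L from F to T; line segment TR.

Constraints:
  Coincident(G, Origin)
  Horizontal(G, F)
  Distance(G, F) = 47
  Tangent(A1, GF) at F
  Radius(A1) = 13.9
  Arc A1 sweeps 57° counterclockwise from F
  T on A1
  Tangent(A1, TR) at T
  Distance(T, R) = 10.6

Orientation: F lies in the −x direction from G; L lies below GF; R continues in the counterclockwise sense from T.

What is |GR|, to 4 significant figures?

66.20

On A1, F sits at bearing 90° from L; a 57° counterclockwise sweep puts T at bearing 147°, so T = L + 13.9·(cos 147°, sin 147°) = (-58.66, -6.330). The tangent condition forces LT to be normal to TR, so TR runs along (−sin 147°, cos 147°); with |TR| = 10.6, R = (-64.43, -15.22). Then |GR| = |R − G| = 66.20.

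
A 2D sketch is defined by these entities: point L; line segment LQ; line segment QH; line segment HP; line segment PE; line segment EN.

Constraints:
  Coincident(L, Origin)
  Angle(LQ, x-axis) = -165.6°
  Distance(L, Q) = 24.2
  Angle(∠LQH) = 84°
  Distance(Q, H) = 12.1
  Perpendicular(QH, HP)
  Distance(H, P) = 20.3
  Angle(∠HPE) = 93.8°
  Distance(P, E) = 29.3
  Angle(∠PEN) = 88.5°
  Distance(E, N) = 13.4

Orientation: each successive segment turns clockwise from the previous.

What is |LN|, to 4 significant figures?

25.29

L is at the origin; LQ runs at -165.6° with length 24.2, so Q = (-23.44, -6.018). ∠LQH = 84.0° gives QH at 98.40° from the x-axis; with |QH| = 12.1, H = (-25.21, 5.952). The perpendicularity gives HP at right angles to QH, so HP runs at 8.400°; with |HP| = 20.3, P = (-5.125, 8.917). ∠HPE = 93.8° gives PE at -77.80° from the x-axis; with |PE| = 29.3, E = (1.067, -19.72). ∠PEN = 88.5° gives EN at -169.3° from the x-axis; with |EN| = 13.4, N = (-12.10, -22.21). Then |LN| = |N − L| = 25.29.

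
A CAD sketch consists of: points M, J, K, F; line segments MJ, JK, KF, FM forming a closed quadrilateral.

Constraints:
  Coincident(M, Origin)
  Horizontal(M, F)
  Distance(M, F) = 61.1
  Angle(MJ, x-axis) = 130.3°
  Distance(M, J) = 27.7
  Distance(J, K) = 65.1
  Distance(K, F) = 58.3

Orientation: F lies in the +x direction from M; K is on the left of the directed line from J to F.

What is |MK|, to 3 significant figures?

66.1

M is at the origin; MF is horizontal with |MF| = 61.1 and F in +x, so F = (61.1, 0). MJ runs at 130.3° with |MJ| = 27.7, so J = (-17.9, 21.1). K is determined by |JK| = 65.1 and |KF| = 58.3 together: it lies at the intersection of circle(J, 65.1) and circle(F, 58.3). With |JF| = 81.8, the foot of the radical line on JF is 46.0 from J and the perpendicular offset is √(65.1² − 46.0²) = 46.0. Taking the left-of-JF solution: K = (38.4, 53.7).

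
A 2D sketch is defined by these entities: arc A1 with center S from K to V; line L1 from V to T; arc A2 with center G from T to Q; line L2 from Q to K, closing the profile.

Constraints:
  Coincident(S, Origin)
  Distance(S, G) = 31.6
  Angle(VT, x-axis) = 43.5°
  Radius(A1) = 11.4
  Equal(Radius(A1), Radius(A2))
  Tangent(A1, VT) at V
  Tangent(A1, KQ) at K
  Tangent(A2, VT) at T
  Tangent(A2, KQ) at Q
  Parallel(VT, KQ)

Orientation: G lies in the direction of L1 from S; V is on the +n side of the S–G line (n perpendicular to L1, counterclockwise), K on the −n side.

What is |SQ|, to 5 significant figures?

33.593

The slot axis is L1's direction at 43.5°, so u = (cos 43.5°, sin 43.5°) = (0.72537, 0.68835) and n = (−sin 43.5°, cos 43.5°) = (-0.68835, 0.72537). S is at the origin and G lies 31.6 along u from S, so G = 31.6·u = (22.922, 21.752). Tangency of A1 to both parallel lines with radius 11.4 puts V and K at S ± 11.4·n: V = (-7.8472, 8.2693), K = (7.8472, -8.2693). Equal radii place T and Q the same way about G: T = G + 11.4·n = (15.075, 30.021), Q = G − 11.4·n = (30.769, 13.483). Then |SQ| = |Q − S| = 33.593.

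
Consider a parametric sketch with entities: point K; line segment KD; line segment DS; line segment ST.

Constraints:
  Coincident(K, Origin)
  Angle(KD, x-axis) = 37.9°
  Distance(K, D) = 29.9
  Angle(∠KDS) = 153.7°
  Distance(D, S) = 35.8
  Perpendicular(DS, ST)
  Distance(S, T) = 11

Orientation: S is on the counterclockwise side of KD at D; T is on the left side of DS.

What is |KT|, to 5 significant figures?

62.645

∠KDS = 153.7°, so DS runs at 37.9° + (180° − 153.7°) = 64.200° from the x-axis; with |DS| = 35.8, S = D + 35.8·(cos 64.200°, sin 64.200°) = (39.175, 50.599). DS ⟂ ST; with |ST| = 11.0 on the left of DS, T = S + 11.0·(-0.90032, 0.43523) = (29.271, 55.386). Then |KT| = |T − K| = 62.645.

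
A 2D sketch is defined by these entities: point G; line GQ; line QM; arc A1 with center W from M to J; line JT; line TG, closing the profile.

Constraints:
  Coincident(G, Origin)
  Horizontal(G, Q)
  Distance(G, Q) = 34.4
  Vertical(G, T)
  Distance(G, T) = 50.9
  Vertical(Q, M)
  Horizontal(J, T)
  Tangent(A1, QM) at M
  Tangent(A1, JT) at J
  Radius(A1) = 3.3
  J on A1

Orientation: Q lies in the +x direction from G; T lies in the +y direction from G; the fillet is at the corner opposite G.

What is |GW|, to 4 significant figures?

56.86

G and T share the same x with |GT| = 50.9 and T on the +y side, so T = (0.000, 50.90). The virtual corner opposite G is at (34.40, 50.90). A1 meets QM tangentially, so WM is at right angles to QM and the tangent condition forces WJ to be normal to JT, with radius 3.3, so the center W sits 3.3 in from both sides at W = (31.10, 47.60). Then |GW| = |W − G| = 56.86.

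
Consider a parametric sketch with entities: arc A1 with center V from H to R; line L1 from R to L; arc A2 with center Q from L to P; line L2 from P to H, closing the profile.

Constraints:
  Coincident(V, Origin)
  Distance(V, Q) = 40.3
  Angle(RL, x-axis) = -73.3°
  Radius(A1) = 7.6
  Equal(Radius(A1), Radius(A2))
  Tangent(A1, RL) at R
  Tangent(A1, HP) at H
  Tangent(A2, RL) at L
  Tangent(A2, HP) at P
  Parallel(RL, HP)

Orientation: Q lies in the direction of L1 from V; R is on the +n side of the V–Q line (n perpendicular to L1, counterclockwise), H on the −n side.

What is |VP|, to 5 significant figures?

41.010

The slot axis is L1's direction at -73.3°, so u = (cos -73.3°, sin -73.3°) = (0.28736, -0.95782) and n = (−sin -73.3°, cos -73.3°) = (0.95782, 0.28736). V is at the origin and Q lies 40.3 along u from V, so Q = 40.3·u = (11.581, -38.600). Tangency of A1 to both parallel lines with radius 7.6 puts R and H at V ± 7.6·n: R = (7.2795, 2.1839), H = (-7.2795, -2.1839). Equal radii place L and P the same way about Q: L = Q + 7.6·n = (18.860, -36.416), P = Q − 7.6·n = (4.3012, -40.784). Then |VP| = |P − V| = 41.010.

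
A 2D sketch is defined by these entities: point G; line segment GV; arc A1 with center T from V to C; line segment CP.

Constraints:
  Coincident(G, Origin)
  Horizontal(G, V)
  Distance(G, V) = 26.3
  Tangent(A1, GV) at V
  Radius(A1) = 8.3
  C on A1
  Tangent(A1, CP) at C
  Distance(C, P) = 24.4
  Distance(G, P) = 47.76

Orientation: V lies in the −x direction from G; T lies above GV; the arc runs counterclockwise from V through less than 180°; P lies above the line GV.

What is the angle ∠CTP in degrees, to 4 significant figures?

71.21°

Checks: G = (0.00, 0.00) ✓; |TC| = 8.300 ✓; ∠(TC, CP) = 90.00° ✓; |CP| = 24.40 ✓; |GP| = 47.76 ✓.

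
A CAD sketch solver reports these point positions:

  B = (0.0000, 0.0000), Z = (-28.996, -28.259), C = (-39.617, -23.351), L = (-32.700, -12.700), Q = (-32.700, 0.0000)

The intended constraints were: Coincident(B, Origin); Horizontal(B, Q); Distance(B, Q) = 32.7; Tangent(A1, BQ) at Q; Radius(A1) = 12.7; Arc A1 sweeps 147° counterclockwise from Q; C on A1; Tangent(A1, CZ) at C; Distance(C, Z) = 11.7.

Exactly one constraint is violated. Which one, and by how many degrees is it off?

Tangent(A1, CZ) at C — off by 8.20°.

B = (0.00, 0.00) ✓; B.y = 0.00, Q.y = 0.00 ✓; |BQ| = 32.70 ✓; ∠(LQ, QB) = 90.00° ✓; |LQ| = 12.70 ✓; bearing(L→C) − bearing(L→Q) = 147.0° ✓; |LC| = 12.70 ✓; ∠(LC, CZ) = 81.80° ✗; |CZ| = 11.70 ✓.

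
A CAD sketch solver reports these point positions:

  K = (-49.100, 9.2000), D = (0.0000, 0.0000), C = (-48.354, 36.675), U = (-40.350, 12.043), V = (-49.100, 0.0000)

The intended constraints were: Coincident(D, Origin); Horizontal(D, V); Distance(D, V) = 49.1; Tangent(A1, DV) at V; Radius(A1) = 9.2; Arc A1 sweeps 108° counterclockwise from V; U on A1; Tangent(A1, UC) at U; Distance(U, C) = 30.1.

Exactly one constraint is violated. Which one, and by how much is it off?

Distance(U, C) = 30.1 — off by 4.20.

D = (0.00, 0.00) ✓; D.y = 0.00, V.y = 0.00 ✓; |DV| = 49.10 ✓; ∠(KV, VD) = 90.00° ✓; |KV| = 9.200 ✓; bearing(K→U) − bearing(K→V) = 108.0° ✓; |KU| = 9.200 ✓; ∠(KU, UC) = 90.00° ✓; |UC| = 25.90 ✗.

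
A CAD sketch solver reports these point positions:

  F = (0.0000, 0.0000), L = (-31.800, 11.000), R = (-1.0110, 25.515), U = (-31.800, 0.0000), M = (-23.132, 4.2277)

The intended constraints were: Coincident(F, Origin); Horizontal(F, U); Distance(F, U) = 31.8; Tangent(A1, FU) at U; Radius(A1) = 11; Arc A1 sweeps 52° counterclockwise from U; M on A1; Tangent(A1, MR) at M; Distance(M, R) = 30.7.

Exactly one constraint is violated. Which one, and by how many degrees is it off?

Tangent(A1, MR) at M — off by 8.10°.

F = (0.00, 0.00) ✓; F.y = 0.00, U.y = 0.00 ✓; |FU| = 31.80 ✓; ∠(LU, UF) = 90.00° ✓; |LU| = 11.00 ✓; bearing(L→M) − bearing(L→U) = 52.00° ✓; |LM| = 11.00 ✓; ∠(LM, MR) = 98.10° ✗; |MR| = 30.70 ✓.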